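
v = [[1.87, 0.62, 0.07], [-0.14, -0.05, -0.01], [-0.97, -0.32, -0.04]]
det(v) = 0.000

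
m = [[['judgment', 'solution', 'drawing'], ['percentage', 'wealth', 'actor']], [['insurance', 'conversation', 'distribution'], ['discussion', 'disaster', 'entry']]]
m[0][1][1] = 'wealth'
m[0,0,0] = 'judgment'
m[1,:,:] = [['insurance', 'conversation', 'distribution'], ['discussion', 'disaster', 'entry']]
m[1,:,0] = ['insurance', 'discussion']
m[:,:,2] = [['drawing', 'actor'], ['distribution', 'entry']]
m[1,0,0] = 'insurance'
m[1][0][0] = 'insurance'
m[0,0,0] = 'judgment'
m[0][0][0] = 'judgment'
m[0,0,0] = 'judgment'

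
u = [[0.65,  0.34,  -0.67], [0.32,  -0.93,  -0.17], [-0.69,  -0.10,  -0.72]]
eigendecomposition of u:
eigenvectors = [[-0.91+0.00j, (-0.1-0.27j), (-0.1+0.27j)], [-0.18+0.00j, 0.69+0.00j, (0.69-0j)], [(0.38+0j), (0.09-0.66j), (0.09+0.66j)]]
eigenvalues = [(1+0j), (-1+0.04j), (-1-0.04j)]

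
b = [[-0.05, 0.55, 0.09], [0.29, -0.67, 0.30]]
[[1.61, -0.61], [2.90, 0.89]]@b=[[-0.26, 1.29, -0.04], [0.11, 1.00, 0.53]]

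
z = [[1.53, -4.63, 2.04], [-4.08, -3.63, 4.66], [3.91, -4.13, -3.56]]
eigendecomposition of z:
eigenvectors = [[(-0.84+0j), 0.46+0.04j, 0.46-0.04j], [0.13+0.00j, 0.74+0.00j, 0.74-0.00j], [(-0.53+0j), (0.25+0.42j), 0.25-0.42j]]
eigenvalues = [(3.54+0j), (-4.6+2.4j), (-4.6-2.4j)]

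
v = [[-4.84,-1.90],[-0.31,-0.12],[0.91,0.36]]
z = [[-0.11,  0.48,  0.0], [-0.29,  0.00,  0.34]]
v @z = [[1.08, -2.32, -0.65], [0.07, -0.15, -0.04], [-0.20, 0.44, 0.12]]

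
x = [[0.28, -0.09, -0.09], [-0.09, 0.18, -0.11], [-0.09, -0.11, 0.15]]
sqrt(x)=[[0.48+0.01j, -0.15+0.01j, (-0.16+0.02j)],[(-0.15+0.01j), (0.34+0.02j), -0.21+0.02j],[-0.16+0.02j, (-0.21+0.02j), 0.29+0.03j]]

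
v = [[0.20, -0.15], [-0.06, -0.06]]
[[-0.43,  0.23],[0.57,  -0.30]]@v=[[-0.10, 0.05], [0.13, -0.07]]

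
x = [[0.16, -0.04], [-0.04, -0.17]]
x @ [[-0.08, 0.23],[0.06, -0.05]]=[[-0.02, 0.04], [-0.01, -0.00]]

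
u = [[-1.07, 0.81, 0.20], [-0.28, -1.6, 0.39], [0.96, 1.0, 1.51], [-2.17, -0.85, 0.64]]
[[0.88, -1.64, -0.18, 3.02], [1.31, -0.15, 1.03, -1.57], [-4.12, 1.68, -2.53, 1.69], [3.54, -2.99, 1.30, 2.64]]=u @ [[-1.65,  1.49,  -0.55,  -1.49], [-0.81,  -0.11,  -0.75,  1.5], [-1.14,  0.24,  -0.83,  1.07]]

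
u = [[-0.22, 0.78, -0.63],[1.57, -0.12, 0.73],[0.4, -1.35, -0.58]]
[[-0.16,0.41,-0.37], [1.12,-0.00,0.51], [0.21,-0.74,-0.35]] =u @ [[0.69, 0.03, 0.05], [0.03, 0.55, 0.02], [0.05, 0.02, 0.59]]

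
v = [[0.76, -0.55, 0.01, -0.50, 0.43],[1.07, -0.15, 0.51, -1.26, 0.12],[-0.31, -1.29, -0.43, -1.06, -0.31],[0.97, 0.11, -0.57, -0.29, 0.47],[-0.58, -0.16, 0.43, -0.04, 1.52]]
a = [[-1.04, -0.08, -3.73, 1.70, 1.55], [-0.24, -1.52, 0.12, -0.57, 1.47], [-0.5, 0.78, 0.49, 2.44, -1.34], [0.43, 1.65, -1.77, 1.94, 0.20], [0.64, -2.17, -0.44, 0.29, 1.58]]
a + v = [[-0.28, -0.63, -3.72, 1.2, 1.98], [0.83, -1.67, 0.63, -1.83, 1.59], [-0.81, -0.51, 0.06, 1.38, -1.65], [1.4, 1.76, -2.34, 1.65, 0.67], [0.06, -2.33, -0.01, 0.25, 3.10]]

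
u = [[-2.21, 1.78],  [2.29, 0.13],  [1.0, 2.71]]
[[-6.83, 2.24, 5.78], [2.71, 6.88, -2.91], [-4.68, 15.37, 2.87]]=u@[[1.31, 2.74, -1.36], [-2.21, 4.66, 1.56]]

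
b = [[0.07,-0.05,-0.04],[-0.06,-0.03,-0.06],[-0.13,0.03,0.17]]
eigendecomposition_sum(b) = [[0.05, -0.02, -0.04], [0.04, -0.01, -0.03], [-0.2, 0.07, 0.16]] + [[0.04, -0.02, 0.01], [-0.06, 0.03, -0.01], [0.07, -0.03, 0.01]] + [[-0.02,-0.02,-0.01], [-0.04,-0.04,-0.02], [-0.00,-0.00,-0.00]]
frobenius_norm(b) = 0.25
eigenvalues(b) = [0.19, 0.08, -0.06]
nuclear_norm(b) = 0.37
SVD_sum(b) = [[0.05, -0.02, -0.06], [0.01, -0.00, -0.01], [-0.13, 0.04, 0.16]] + [[0.02, 0.0, 0.01], [-0.07, -0.02, -0.05], [0.00, 0.0, 0.00]] + [[0.00, -0.04, 0.01], [0.0, -0.01, 0.00], [0.00, -0.02, 0.00]]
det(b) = -0.00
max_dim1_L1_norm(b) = 0.33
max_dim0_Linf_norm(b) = 0.17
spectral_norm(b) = 0.23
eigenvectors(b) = [[-0.23,0.37,-0.38], [-0.19,-0.61,-0.92], [0.95,0.70,-0.09]]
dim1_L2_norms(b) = [0.09, 0.09, 0.22]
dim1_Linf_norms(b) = [0.07, 0.06, 0.17]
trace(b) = 0.21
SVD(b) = [[-0.36, 0.24, 0.9], [-0.06, -0.97, 0.24], [0.93, 0.03, 0.37]] @ diag([0.23172397570866904, 0.09092374170924884, 0.042858747944357366]) @ [[-0.61,0.21,0.76], [0.79,0.19,0.58], [0.03,-0.96,0.28]]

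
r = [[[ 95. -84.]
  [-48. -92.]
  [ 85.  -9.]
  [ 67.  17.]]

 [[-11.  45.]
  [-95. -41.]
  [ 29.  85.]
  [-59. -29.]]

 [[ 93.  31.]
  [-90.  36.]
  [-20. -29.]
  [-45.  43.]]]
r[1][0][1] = 45.0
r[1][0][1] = 45.0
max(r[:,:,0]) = 95.0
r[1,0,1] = 45.0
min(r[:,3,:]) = -59.0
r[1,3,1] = -29.0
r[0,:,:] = [[95.0, -84.0], [-48.0, -92.0], [85.0, -9.0], [67.0, 17.0]]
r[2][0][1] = 31.0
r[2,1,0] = -90.0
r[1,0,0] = -11.0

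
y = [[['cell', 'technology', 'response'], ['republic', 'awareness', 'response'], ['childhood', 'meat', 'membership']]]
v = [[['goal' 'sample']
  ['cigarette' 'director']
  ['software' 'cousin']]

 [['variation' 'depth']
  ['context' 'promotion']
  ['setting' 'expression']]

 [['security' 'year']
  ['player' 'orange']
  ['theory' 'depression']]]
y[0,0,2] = 'response'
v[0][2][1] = 'cousin'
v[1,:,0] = ['variation', 'context', 'setting']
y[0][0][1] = 'technology'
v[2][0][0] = 'security'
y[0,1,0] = 'republic'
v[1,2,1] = 'expression'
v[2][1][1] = 'orange'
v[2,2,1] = 'depression'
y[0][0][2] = 'response'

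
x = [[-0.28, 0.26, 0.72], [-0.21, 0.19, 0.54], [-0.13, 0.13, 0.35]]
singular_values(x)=[1.09, 0.01, 0.0]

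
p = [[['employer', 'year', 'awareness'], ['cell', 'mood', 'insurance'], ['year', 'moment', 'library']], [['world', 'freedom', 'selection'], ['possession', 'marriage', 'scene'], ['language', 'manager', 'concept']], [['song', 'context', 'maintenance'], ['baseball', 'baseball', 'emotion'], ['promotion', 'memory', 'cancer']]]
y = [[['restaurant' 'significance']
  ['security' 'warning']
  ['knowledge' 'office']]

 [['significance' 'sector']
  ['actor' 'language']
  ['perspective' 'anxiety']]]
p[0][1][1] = 'mood'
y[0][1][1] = 'warning'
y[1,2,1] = 'anxiety'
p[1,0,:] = ['world', 'freedom', 'selection']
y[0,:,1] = ['significance', 'warning', 'office']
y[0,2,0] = 'knowledge'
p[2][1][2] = 'emotion'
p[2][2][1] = 'memory'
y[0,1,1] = 'warning'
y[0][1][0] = 'security'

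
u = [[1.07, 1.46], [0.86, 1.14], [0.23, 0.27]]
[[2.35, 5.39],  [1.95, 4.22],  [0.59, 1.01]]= u@[[4.67, 0.49], [-1.81, 3.33]]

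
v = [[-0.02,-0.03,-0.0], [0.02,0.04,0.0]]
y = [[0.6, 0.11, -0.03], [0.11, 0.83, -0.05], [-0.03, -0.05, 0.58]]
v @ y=[[-0.02,-0.03,0.00], [0.02,0.04,-0.0]]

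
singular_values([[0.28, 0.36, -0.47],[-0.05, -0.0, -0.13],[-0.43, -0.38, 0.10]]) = [0.83, 0.31, 0.0]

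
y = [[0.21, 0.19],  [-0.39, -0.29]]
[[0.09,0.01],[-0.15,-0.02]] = y @ [[0.21, 0.03], [0.23, 0.03]]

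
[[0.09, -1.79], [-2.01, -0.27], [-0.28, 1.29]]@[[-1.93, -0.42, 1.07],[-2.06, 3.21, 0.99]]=[[3.51,-5.78,-1.68], [4.44,-0.02,-2.42], [-2.12,4.26,0.98]]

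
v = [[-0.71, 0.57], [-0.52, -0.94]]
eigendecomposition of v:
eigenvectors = [[0.72+0.00j,(0.72-0j)],[-0.15+0.68j,-0.15-0.68j]]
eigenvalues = [(-0.82+0.53j), (-0.82-0.53j)]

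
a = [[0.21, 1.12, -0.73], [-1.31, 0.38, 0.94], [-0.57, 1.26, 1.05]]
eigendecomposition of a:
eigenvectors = [[-0.01+0.00j, -0.72+0.00j, -0.72-0.00j], [0.54+0.00j, -0.07-0.51j, -0.07+0.51j], [0.84+0.00j, -0.43+0.19j, -0.43-0.19j]]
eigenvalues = [(1.86+0j), (-0.11+0.98j), (-0.11-0.98j)]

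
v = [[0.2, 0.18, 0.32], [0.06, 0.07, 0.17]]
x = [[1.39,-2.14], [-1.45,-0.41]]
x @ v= [[0.15, 0.1, 0.08], [-0.31, -0.29, -0.53]]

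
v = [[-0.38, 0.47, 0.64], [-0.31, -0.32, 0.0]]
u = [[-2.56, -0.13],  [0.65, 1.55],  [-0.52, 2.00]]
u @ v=[[1.01, -1.16, -1.64], [-0.73, -0.19, 0.42], [-0.42, -0.88, -0.33]]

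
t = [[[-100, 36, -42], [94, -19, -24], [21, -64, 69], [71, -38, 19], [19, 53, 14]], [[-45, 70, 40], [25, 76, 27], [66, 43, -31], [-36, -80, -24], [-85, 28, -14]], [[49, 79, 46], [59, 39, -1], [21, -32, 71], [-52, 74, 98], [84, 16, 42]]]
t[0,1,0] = 94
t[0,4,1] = 53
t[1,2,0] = 66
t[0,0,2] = -42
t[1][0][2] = 40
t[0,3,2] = 19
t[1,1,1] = 76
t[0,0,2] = -42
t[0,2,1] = -64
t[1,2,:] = [66, 43, -31]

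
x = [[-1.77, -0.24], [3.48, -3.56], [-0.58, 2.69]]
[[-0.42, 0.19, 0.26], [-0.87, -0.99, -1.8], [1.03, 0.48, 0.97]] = x@[[0.18, -0.13, -0.19], [0.42, 0.15, 0.32]]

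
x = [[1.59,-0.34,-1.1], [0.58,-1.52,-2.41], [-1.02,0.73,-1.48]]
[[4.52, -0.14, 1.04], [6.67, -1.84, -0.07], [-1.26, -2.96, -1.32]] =x @ [[1.62, 0.67, 0.83], [-1.88, -0.55, -0.08], [-1.19, 1.27, 0.28]]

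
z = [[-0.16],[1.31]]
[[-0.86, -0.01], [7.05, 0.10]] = z@ [[5.38, 0.08]]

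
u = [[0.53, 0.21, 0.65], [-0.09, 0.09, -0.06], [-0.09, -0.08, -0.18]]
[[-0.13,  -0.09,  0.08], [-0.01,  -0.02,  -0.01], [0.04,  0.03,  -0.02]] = u @ [[-0.1, -0.07, 0.06], [-0.24, -0.32, -0.01], [-0.04, 0.02, 0.07]]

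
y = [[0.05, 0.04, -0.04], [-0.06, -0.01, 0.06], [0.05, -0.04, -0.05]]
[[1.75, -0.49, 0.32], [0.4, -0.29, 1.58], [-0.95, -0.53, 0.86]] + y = [[1.8, -0.45, 0.28], [0.34, -0.30, 1.64], [-0.9, -0.57, 0.81]]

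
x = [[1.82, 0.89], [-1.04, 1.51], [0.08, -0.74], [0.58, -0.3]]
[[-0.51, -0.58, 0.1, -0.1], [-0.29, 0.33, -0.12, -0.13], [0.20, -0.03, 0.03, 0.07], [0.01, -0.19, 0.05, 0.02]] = x @ [[-0.14, -0.32, 0.07, -0.01], [-0.29, -0.0, -0.03, -0.09]]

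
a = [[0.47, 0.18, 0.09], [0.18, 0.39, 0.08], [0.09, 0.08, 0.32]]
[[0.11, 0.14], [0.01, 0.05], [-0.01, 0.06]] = a@ [[0.27, 0.3], [-0.07, -0.04], [-0.08, 0.11]]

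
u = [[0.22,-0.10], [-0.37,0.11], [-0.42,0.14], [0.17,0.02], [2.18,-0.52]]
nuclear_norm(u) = 2.42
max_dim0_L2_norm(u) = 2.27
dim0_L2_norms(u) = [2.27, 0.56]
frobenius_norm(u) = 2.34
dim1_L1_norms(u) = [0.32, 0.48, 0.56, 0.19, 2.7]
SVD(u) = [[-0.10, 0.52], [0.17, -0.22], [0.19, -0.42], [-0.07, -0.69], [-0.96, -0.13]] @ diag([2.3341118628679642, 0.08614993684876705]) @ [[-0.97, 0.24], [-0.24, -0.97]]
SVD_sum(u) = [[0.23,-0.06], [-0.37,0.09], [-0.43,0.1], [0.16,-0.04], [2.18,-0.53]] + [[-0.01, -0.04], [0.0, 0.02], [0.01, 0.04], [0.01, 0.06], [0.00, 0.01]]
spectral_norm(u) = 2.33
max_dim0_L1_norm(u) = 3.36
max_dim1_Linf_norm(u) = 2.18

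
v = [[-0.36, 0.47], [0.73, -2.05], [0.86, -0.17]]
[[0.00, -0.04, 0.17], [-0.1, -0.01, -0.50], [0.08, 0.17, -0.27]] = v @ [[0.11, 0.21, -0.29], [0.09, 0.08, 0.14]]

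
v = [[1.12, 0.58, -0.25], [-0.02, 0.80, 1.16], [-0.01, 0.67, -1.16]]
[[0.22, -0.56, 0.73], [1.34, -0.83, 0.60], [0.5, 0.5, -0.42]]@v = [[0.25, 0.17, -1.55], [1.51, 0.52, -1.99], [0.55, 0.41, 0.94]]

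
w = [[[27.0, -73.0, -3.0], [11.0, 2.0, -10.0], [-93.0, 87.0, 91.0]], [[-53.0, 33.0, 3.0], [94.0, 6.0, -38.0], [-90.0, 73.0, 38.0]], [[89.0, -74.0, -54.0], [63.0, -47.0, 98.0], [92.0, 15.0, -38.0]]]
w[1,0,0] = -53.0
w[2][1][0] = 63.0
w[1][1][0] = 94.0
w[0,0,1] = -73.0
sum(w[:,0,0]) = 63.0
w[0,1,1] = 2.0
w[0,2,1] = 87.0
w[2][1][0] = 63.0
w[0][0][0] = 27.0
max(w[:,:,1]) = 87.0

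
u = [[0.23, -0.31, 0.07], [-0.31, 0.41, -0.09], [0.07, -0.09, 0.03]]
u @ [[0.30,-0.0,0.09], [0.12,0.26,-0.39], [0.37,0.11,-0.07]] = [[0.06, -0.07, 0.14], [-0.08, 0.10, -0.18], [0.02, -0.02, 0.04]]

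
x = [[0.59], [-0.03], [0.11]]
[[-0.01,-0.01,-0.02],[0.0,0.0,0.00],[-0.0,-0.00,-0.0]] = x@[[-0.01,-0.01,-0.03]]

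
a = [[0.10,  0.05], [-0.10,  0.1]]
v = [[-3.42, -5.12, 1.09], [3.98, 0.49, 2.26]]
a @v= [[-0.14, -0.49, 0.22],[0.74, 0.56, 0.12]]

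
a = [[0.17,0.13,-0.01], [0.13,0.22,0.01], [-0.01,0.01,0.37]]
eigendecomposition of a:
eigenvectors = [[-0.77,0.64,-0.02], [0.64,0.77,0.05], [-0.05,-0.03,1.0]]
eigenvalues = [0.06, 0.33, 0.37]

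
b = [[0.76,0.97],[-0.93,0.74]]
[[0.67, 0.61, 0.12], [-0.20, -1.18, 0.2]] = b @ [[0.47, 1.09, -0.07],[0.32, -0.23, 0.18]]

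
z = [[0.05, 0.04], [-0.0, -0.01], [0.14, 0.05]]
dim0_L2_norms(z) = [0.15, 0.06]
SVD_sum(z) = [[0.06, 0.02],[-0.00, -0.0],[0.14, 0.06]] + [[-0.01, 0.02], [0.0, -0.01], [0.00, -0.01]]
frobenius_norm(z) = 0.16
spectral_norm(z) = 0.16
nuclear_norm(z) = 0.18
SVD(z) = [[-0.38,  0.83], [0.02,  -0.43], [-0.92,  -0.35]] @ diag([0.16075638700724246, 0.021386538672204206]) @ [[-0.92, -0.38], [-0.38, 0.92]]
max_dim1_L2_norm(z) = 0.15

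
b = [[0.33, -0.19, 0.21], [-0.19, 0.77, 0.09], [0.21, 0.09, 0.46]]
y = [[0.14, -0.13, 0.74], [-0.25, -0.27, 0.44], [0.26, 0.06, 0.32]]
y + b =[[0.47, -0.32, 0.95], [-0.44, 0.50, 0.53], [0.47, 0.15, 0.78]]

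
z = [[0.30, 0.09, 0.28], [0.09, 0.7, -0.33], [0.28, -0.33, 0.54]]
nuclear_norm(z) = 1.54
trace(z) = 1.54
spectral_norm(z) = 0.98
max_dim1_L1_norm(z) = 1.15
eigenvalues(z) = [0.01, 0.55, 0.98]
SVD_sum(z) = [[0.03, -0.13, 0.11], [-0.13, 0.52, -0.47], [0.11, -0.47, 0.43]] + [[0.27, 0.22, 0.17], [0.22, 0.18, 0.14], [0.17, 0.14, 0.11]] + [[0.0, -0.00, -0.00], [-0.00, 0.00, 0.0], [-0.0, 0.0, 0.00]]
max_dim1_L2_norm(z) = 0.78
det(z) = 0.00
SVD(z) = [[-0.18, -0.69, -0.70], [0.73, -0.57, 0.38], [-0.66, -0.44, 0.61]] @ diag([0.9779737915420212, 0.5530705738563626, 0.008955634601616603]) @ [[-0.18, 0.73, -0.66],  [-0.69, -0.57, -0.44],  [-0.70, 0.38, 0.61]]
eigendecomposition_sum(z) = [[0.0, -0.00, -0.00],[-0.0, 0.00, 0.00],[-0.0, 0.00, 0.0]] + [[0.27, 0.22, 0.17], [0.22, 0.18, 0.14], [0.17, 0.14, 0.11]] + [[0.03, -0.13, 0.11],[-0.13, 0.52, -0.47],[0.11, -0.47, 0.43]]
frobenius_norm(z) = 1.12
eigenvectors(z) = [[-0.7,0.69,0.18], [0.38,0.57,-0.73], [0.61,0.44,0.66]]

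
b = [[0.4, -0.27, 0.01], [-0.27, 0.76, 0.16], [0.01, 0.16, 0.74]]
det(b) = 0.16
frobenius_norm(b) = 1.22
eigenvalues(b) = [0.24, 0.68, 0.98]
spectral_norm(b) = 0.98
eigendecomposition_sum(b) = [[0.17, 0.1, -0.04], [0.10, 0.06, -0.02], [-0.04, -0.02, 0.01]] + [[0.10, -0.10, 0.22], [-0.10, 0.09, -0.21], [0.22, -0.21, 0.48]] + [[0.12,-0.28,-0.18], [-0.28,0.61,0.39], [-0.18,0.39,0.25]]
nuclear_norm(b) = 1.90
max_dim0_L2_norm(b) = 0.82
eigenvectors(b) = [[0.85,  0.39,  -0.36], [0.5,  -0.36,  0.79], [-0.18,  0.85,  0.5]]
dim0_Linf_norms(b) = [0.4, 0.76, 0.74]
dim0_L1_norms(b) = [0.68, 1.19, 0.91]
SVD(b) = [[-0.36, -0.39, -0.85], [0.79, 0.36, -0.50], [0.50, -0.85, 0.18]] @ diag([0.9839009699873857, 0.6756732325359628, 0.24042579747665113]) @ [[-0.36, 0.79, 0.50], [-0.39, 0.36, -0.85], [-0.85, -0.5, 0.18]]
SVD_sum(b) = [[0.12, -0.28, -0.18],[-0.28, 0.61, 0.39],[-0.18, 0.39, 0.25]] + [[0.10, -0.1, 0.22], [-0.1, 0.09, -0.21], [0.22, -0.21, 0.48]] + [[0.17, 0.10, -0.04], [0.1, 0.06, -0.02], [-0.04, -0.02, 0.01]]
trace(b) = 1.90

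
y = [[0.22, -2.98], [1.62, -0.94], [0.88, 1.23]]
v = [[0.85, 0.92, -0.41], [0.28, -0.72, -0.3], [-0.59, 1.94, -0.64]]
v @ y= [[1.32, -3.90], [-1.37, -0.53], [2.45, -0.85]]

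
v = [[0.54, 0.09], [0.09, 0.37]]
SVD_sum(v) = [[0.49, 0.21],[0.21, 0.09]] + [[0.05, -0.12], [-0.12, 0.28]]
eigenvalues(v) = [0.58, 0.33]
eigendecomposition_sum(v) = [[0.49, 0.21], [0.21, 0.09]] + [[0.05, -0.12],[-0.12, 0.28]]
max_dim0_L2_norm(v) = 0.55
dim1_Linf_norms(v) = [0.54, 0.37]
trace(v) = 0.91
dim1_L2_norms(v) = [0.55, 0.38]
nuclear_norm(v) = 0.91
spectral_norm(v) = 0.58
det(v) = 0.19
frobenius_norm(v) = 0.67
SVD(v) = [[-0.92, -0.4], [-0.4, 0.92]] @ diag([0.5787941840313995, 0.33120581596860055]) @ [[-0.92, -0.40], [-0.4, 0.92]]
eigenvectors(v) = [[0.92, -0.4], [0.4, 0.92]]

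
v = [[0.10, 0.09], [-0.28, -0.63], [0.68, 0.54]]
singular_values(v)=[1.09, 0.26]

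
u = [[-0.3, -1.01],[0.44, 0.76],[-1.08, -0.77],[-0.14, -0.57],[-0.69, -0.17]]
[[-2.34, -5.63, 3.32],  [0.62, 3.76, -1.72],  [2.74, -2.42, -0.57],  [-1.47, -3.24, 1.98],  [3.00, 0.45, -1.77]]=u@[[-5.31, -2.19, 3.64], [3.89, 6.22, -4.37]]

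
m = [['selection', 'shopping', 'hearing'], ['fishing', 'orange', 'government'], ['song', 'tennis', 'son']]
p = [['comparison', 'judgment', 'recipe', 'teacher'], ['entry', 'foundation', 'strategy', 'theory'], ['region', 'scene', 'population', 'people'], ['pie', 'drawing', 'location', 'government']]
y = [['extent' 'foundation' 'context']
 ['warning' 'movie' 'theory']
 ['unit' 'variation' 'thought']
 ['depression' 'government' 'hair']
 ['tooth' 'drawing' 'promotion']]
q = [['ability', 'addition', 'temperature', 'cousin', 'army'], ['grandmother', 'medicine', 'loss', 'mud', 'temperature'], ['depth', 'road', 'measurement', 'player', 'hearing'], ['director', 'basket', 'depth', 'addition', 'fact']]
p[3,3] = 'government'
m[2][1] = 'tennis'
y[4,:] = ['tooth', 'drawing', 'promotion']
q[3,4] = 'fact'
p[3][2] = 'location'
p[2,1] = 'scene'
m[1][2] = 'government'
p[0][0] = 'comparison'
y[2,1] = 'variation'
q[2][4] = 'hearing'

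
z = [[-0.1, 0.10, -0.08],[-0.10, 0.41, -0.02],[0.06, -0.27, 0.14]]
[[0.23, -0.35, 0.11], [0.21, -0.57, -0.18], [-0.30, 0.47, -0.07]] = z@[[-1.08, 1.92, -0.53], [0.17, -0.88, -0.64], [-1.37, 0.85, -1.52]]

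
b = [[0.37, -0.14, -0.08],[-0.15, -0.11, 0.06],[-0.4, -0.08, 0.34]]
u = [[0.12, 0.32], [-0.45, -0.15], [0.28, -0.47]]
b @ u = [[0.08,0.18], [0.05,-0.06], [0.08,-0.28]]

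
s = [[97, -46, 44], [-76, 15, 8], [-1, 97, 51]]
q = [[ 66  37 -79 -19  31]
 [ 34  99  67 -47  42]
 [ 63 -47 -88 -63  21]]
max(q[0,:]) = 66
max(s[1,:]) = 15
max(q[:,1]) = 99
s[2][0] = -1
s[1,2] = 8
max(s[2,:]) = 97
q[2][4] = 21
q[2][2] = -88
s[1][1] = 15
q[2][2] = -88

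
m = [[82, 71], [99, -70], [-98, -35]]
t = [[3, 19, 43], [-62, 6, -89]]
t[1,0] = -62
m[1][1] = -70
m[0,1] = 71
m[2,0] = -98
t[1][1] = 6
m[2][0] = -98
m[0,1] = 71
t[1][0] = -62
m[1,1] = -70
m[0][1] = 71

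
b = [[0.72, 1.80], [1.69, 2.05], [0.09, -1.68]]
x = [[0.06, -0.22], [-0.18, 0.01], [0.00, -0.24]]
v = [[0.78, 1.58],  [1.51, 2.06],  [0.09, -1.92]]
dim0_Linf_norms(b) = [1.69, 2.05]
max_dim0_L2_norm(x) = 0.33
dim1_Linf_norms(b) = [1.8, 2.05, 1.68]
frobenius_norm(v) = 3.65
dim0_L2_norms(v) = [1.7, 3.23]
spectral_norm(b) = 3.55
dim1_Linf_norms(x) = [0.22, 0.18, 0.24]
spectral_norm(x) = 0.33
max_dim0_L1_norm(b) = 5.53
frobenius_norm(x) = 0.38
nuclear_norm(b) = 4.58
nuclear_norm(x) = 0.51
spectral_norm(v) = 3.50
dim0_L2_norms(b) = [1.84, 3.2]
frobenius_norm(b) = 3.69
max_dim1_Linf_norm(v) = 2.06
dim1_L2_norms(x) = [0.23, 0.18, 0.24]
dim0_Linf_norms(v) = [1.51, 2.06]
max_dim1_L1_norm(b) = 3.74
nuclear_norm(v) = 4.53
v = x + b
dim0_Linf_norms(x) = [0.18, 0.24]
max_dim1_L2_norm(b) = 2.66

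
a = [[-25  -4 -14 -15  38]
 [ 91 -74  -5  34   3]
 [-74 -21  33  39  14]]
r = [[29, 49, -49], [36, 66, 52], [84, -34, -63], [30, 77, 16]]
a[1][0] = 91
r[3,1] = 77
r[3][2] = 16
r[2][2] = -63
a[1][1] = -74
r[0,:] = [29, 49, -49]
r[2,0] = 84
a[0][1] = -4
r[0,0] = 29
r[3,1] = 77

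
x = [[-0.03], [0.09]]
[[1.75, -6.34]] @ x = [[-0.62]]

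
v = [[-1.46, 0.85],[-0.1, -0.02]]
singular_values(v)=[1.69, 0.07]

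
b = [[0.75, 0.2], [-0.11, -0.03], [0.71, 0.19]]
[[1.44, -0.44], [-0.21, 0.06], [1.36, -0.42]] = b @ [[1.32, -0.60],  [2.24, 0.05]]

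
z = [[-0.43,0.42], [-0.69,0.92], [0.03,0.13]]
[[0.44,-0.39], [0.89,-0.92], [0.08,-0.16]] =z@[[-0.35,-0.23],  [0.7,-1.17]]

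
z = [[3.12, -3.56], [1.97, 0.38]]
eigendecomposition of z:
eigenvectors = [[0.80+0.00j, (0.8-0j)], [(0.31-0.51j), 0.31+0.51j]]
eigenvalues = [(1.75+2.27j), (1.75-2.27j)]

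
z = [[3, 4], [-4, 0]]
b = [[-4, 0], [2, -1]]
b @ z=[[-12, -16], [10, 8]]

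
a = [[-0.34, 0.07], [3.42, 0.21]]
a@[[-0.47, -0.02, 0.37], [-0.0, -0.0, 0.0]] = [[0.16, 0.01, -0.13], [-1.61, -0.07, 1.27]]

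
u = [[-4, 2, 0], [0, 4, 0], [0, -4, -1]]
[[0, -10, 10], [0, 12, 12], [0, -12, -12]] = u @ [[0, 4, -1], [0, 3, 3], [0, 0, 0]]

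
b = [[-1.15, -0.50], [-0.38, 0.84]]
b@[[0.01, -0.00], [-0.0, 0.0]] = [[-0.01, 0.0], [-0.0, 0.0]]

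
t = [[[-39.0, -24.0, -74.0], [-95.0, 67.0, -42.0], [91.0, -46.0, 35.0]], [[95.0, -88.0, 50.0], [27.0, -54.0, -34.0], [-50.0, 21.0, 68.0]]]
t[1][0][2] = 50.0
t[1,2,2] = 68.0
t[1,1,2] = -34.0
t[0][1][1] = 67.0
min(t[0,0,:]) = -74.0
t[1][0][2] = 50.0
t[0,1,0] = -95.0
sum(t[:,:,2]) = 3.0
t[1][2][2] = 68.0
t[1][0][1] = -88.0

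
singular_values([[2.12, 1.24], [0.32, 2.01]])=[2.9, 1.33]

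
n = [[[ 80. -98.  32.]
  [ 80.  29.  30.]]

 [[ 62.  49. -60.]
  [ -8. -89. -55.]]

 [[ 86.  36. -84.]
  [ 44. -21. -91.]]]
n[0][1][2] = 30.0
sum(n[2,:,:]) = -30.0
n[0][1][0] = 80.0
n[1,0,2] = -60.0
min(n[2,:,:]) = -91.0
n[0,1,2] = 30.0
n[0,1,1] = 29.0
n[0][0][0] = 80.0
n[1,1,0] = -8.0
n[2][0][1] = 36.0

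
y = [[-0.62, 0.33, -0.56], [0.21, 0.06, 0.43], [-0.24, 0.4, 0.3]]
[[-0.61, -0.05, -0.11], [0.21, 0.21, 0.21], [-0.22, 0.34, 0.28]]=y @ [[0.90, -0.05, 0.06], [-0.05, 0.50, 0.44], [0.06, 0.44, 0.39]]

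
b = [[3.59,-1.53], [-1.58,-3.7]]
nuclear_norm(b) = 7.93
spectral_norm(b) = 4.02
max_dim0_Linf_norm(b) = 3.7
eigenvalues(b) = [3.91, -4.02]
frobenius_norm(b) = 5.60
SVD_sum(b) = [[0.02, 0.04], [-1.62, -3.68]] + [[3.57, -1.57],  [0.04, -0.02]]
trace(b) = -0.11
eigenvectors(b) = [[0.98,0.2], [-0.2,0.98]]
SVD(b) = [[-0.01,  1.00], [1.0,  0.01]] @ diag([4.0232488120412135, 3.9024183523052676]) @ [[-0.4, -0.92], [0.92, -0.40]]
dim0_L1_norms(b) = [5.17, 5.23]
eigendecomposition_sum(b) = [[3.75, -0.75], [-0.78, 0.16]] + [[-0.16, -0.78],[-0.80, -3.86]]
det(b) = -15.70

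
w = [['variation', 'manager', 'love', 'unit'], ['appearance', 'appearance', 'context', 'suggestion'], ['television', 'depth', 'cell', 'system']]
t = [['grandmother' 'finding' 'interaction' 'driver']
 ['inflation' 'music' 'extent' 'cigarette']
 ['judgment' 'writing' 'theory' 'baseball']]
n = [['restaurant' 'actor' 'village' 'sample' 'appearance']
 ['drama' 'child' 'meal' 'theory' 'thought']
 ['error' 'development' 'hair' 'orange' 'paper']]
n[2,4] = 'paper'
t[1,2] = 'extent'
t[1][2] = 'extent'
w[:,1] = ['manager', 'appearance', 'depth']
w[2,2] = 'cell'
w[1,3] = 'suggestion'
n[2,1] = 'development'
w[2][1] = 'depth'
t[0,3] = 'driver'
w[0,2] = 'love'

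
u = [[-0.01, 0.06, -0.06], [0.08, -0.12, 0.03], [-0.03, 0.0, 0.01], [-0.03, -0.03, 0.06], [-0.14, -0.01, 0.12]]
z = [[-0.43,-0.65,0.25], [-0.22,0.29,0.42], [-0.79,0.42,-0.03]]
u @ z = [[0.04, -0.00, 0.02], [-0.03, -0.07, -0.03], [0.0, 0.02, -0.01], [-0.03, 0.04, -0.02], [-0.03, 0.14, -0.04]]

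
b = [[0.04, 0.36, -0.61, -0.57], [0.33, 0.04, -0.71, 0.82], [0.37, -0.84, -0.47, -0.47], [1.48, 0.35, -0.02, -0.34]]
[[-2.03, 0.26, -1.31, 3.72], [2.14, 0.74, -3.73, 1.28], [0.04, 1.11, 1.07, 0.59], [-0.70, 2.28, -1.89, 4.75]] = b @[[0.45, 1.59, -1.15, 2.12], [-1.37, -0.33, -2.16, 2.73], [0.12, -0.43, 2.49, -2.7], [2.6, -0.09, -1.82, -1.76]]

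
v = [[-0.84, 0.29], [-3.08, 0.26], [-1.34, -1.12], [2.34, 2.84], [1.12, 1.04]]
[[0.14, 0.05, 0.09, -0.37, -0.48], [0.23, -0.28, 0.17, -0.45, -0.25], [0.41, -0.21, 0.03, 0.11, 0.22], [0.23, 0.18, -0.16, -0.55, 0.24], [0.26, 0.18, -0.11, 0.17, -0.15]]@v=[[-1.8, -1.60], [-0.89, -1.73], [0.77, 0.57], [-1.55, -1.02], [-0.4, 0.57]]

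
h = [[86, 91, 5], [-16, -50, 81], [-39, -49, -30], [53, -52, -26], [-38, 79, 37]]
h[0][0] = 86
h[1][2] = 81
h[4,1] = 79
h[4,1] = 79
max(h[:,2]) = 81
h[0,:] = [86, 91, 5]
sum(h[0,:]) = 182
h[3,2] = -26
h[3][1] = -52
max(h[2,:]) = -30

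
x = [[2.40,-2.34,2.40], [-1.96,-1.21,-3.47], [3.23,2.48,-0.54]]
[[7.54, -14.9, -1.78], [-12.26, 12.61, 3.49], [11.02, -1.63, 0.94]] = x @ [[2.75, -1.99, 0.21], [1.20, 1.29, -0.13], [1.56, -2.96, -1.08]]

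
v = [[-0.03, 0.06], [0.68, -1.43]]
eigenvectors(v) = [[0.9, -0.04], [0.43, 1.00]]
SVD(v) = [[-0.04, 1.0], [1.0, 0.04]] @ diag([1.5848653710286364, 0.0013250336832314436]) @ [[0.43, -0.90], [-0.9, -0.43]]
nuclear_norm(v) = 1.59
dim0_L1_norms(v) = [0.71, 1.49]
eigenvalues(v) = [-0.0, -1.46]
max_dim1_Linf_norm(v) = 1.43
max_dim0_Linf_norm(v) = 1.43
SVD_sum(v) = [[-0.03, 0.06], [0.68, -1.43]] + [[-0.0, -0.0], [-0.0, -0.0]]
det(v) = 0.00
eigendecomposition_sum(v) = [[-0.0, -0.00],[-0.0, -0.00]] + [[-0.03, 0.06],[0.68, -1.43]]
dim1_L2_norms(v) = [0.07, 1.58]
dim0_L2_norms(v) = [0.68, 1.43]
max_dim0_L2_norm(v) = 1.43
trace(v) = -1.46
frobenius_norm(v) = 1.58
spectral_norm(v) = 1.58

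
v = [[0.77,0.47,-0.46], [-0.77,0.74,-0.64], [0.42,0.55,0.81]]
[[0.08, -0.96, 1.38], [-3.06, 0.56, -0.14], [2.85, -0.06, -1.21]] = v @ [[1.72, -1.03, 1.09],[-0.05, 0.05, -0.52],[2.66, 0.42, -1.7]]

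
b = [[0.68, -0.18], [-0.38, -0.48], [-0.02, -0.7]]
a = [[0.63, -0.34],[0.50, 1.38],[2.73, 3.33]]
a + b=[[1.31, -0.52], [0.12, 0.9], [2.71, 2.63]]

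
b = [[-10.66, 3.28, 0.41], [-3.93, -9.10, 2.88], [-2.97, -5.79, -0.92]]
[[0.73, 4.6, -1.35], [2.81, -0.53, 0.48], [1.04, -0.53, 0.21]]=b@[[-0.11, -0.35, 0.1], [-0.17, 0.25, -0.09], [0.29, 0.13, 0.02]]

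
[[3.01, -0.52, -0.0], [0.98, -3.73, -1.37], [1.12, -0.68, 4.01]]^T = [[3.01, 0.98, 1.12], [-0.52, -3.73, -0.68], [-0.0, -1.37, 4.01]]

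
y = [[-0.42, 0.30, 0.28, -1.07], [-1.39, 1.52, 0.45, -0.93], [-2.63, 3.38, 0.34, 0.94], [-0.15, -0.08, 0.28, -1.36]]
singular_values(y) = [4.82, 2.21, 0.01, 0.0]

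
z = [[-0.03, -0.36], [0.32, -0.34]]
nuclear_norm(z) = 0.77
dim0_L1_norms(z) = [0.35, 0.7]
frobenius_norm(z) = 0.59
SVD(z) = [[0.56, 0.83], [0.83, -0.56]] @ diag([0.5433573407401159, 0.23078734857836025]) @ [[0.45, -0.89], [-0.89, -0.45]]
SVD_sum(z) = [[0.14,-0.27], [0.20,-0.40]] + [[-0.17, -0.09],[0.12, 0.06]]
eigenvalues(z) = [(-0.19+0.3j), (-0.19-0.3j)]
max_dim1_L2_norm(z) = 0.47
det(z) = 0.13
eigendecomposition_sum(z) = [[-0.02+0.20j, (-0.18-0.11j)], [(0.16+0.1j), (-0.17+0.1j)]] + [[(-0.02-0.2j), (-0.18+0.11j)], [0.16-0.10j, -0.17-0.10j]]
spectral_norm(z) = 0.54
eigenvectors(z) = [[0.73+0.00j, 0.73-0.00j],[0.31-0.61j, (0.31+0.61j)]]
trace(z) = -0.37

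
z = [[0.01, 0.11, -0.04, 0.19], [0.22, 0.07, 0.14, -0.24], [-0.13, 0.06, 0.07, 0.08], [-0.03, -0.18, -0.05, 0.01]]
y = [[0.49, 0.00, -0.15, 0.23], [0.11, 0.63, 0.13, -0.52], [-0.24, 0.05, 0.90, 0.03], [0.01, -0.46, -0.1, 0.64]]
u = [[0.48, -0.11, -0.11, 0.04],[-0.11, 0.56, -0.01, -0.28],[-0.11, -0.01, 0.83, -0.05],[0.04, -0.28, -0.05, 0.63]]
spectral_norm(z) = 0.40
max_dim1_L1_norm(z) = 0.67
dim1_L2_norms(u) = [0.51, 0.64, 0.84, 0.69]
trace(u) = 2.50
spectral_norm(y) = 1.18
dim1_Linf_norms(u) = [0.48, 0.56, 0.83, 0.63]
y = u + z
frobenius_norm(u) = 1.36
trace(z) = 0.16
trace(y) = 2.66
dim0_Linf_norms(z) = [0.22, 0.18, 0.14, 0.24]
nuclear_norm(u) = 2.50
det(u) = 0.10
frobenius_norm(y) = 1.59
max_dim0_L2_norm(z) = 0.32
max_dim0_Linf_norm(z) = 0.24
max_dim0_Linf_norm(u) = 0.83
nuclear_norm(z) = 0.85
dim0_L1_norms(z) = [0.39, 0.42, 0.3, 0.52]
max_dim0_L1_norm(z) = 0.52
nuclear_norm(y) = 2.70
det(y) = 0.05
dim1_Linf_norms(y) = [0.49, 0.63, 0.9, 0.64]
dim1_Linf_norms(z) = [0.19, 0.24, 0.13, 0.18]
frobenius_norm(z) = 0.50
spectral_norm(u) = 0.94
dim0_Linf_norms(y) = [0.49, 0.63, 0.9, 0.64]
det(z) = -0.00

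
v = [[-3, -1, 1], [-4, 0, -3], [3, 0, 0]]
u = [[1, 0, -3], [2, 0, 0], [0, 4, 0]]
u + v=[[-2, -1, -2], [-2, 0, -3], [3, 4, 0]]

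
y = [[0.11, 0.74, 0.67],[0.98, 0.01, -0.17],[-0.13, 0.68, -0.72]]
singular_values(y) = [1.01, 1.0, 0.99]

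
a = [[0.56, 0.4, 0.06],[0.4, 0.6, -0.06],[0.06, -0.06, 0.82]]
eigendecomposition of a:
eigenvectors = [[-0.72,0.69,0.10], [0.68,0.73,-0.08], [0.13,-0.01,0.99]]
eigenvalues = [0.17, 0.98, 0.83]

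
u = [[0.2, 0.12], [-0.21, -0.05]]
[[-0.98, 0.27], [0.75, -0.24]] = u @ [[-2.66, 1.04], [-3.76, 0.52]]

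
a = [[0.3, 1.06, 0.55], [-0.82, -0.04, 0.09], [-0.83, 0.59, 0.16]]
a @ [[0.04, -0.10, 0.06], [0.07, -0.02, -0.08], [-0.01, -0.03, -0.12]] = [[0.08, -0.07, -0.13], [-0.04, 0.08, -0.06], [0.01, 0.07, -0.12]]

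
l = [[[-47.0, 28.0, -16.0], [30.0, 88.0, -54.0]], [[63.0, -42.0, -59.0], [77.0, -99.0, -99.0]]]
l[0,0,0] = -47.0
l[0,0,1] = 28.0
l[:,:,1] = [[28.0, 88.0], [-42.0, -99.0]]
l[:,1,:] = [[30.0, 88.0, -54.0], [77.0, -99.0, -99.0]]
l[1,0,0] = 63.0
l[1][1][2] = -99.0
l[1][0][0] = 63.0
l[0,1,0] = 30.0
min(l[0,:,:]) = -54.0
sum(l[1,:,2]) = -158.0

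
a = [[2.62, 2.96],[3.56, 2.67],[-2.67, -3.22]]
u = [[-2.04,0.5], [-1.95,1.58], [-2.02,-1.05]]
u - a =[[-4.66, -2.46], [-5.51, -1.09], [0.65, 2.17]]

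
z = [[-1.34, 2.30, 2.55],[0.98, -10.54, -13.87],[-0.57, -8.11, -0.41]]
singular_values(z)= [18.63, 5.98, 1.15]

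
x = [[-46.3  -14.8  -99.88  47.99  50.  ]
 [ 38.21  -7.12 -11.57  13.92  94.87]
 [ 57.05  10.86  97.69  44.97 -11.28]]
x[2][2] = 97.69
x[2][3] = 44.97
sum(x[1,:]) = 128.31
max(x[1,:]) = 94.87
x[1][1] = -7.12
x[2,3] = 44.97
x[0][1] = -14.8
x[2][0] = 57.05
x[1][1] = -7.12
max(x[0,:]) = 50.0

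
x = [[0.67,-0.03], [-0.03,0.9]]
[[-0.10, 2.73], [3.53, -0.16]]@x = [[-0.15, 2.46], [2.37, -0.25]]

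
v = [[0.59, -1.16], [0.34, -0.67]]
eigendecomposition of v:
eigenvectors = [[0.89, 0.86],[0.45, 0.51]]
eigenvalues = [0.01, -0.09]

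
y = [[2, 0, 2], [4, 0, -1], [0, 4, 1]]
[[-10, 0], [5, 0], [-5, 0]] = y @ [[0, 0], [0, 0], [-5, 0]]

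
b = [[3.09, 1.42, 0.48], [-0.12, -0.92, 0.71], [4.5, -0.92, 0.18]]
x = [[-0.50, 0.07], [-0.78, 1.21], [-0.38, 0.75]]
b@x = [[-2.84, 2.29], [0.51, -0.59], [-1.6, -0.66]]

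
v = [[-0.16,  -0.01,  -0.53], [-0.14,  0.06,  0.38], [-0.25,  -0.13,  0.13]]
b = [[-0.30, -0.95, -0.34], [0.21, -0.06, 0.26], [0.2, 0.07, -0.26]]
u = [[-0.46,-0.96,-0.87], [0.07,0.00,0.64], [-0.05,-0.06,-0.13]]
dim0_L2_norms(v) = [0.33, 0.14, 0.66]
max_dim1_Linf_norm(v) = 0.53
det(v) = -0.03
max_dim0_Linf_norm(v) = 0.53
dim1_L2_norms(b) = [1.05, 0.34, 0.34]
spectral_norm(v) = 0.67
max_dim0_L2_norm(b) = 0.95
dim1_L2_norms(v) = [0.55, 0.41, 0.31]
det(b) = -0.11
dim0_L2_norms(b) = [0.42, 0.95, 0.5]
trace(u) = -0.59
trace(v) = 0.03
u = v + b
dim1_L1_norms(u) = [2.29, 0.71, 0.24]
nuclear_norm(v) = 1.12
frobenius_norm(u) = 1.53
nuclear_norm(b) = 1.71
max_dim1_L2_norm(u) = 1.37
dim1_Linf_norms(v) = [0.53, 0.38, 0.25]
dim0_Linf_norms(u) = [0.46, 0.96, 0.87]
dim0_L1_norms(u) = [0.58, 1.02, 1.64]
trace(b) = -0.62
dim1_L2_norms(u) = [1.37, 0.64, 0.15]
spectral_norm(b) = 1.06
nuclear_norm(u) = 1.93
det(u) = 0.01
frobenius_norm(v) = 0.76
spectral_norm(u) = 1.46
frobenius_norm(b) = 1.16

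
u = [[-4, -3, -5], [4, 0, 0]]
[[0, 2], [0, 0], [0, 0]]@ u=[[8, 0, 0], [0, 0, 0], [0, 0, 0]]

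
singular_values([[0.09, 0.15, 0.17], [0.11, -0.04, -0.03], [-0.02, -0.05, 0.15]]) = [0.26, 0.15, 0.11]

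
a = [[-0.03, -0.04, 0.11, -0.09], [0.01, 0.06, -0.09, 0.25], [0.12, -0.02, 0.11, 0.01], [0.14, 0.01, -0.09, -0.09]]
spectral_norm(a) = 0.31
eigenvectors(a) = [[(-0.22-0.1j), -0.22+0.10j, (-0.03+0j), (0.46+0j)], [0.80+0.00j, 0.80-0.00j, (0.96+0j), -0.50+0.00j], [(0.18+0.14j), (0.18-0.14j), (0.22+0j), 0.74+0.00j], [-0.35+0.36j, -0.35-0.36j, (-0.15+0j), -0.03+0.00j]]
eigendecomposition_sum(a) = [[(-0.03+0.05j), (-0.01+0.01j), 0.01-0.03j, (-0.03-0.01j)],[(0.02-0.18j), 0.02-0.03j, 0.09j, 0.11-0.01j],[0.04-0.04j, 0.01-0.00j, -0.02+0.02j, 0.03+0.02j],[0.07+0.09j, 0.02j, (-0.04-0.04j), -0.05+0.05j]] + [[-0.03-0.05j, (-0.01-0.01j), 0.01+0.03j, -0.03+0.01j],[(0.02+0.18j), 0.02+0.03j, 0.00-0.09j, (0.11+0.01j)],[0.04+0.04j, 0.01+0.00j, -0.02-0.02j, (0.03-0.02j)],[0.07-0.09j, 0.00-0.02j, (-0.04+0.04j), (-0.05-0.05j)]] + [[0j, 0j, -0.00-0.00j, 0.00-0.00j], [-0.00-0.00j, (-0-0j), 0j, (-0+0j)], [-0.00-0.00j, -0.00-0.00j, 0.00+0.00j, -0.00+0.00j], [0.00+0.00j, 0.00+0.00j, -0.00-0.00j, -0j]] + [[0.03-0.00j, (-0.02+0j), (0.09+0j), -0.03+0.00j], [-0.03+0.00j, (0.03-0j), -0.10-0.00j, (0.03-0j)], [0.05-0.00j, (-0.04+0j), 0.14+0.00j, (-0.04+0j)], [(-0+0j), 0.00-0.00j, -0.01-0.00j, -0j]]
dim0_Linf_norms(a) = [0.14, 0.06, 0.11, 0.25]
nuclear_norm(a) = 0.67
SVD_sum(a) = [[0.01, -0.03, 0.06, -0.12], [-0.02, 0.06, -0.11, 0.24], [0.0, -0.01, 0.02, -0.04], [0.0, -0.01, 0.02, -0.04]] + [[-0.05, -0.01, 0.03, 0.01], [0.01, 0.00, -0.00, -0.0], [0.03, 0.00, -0.02, -0.01], [0.15, 0.02, -0.09, -0.04]] + [[0.02, -0.0, 0.02, 0.01], [0.02, -0.00, 0.03, 0.02], [0.09, -0.01, 0.11, 0.06], [-0.01, 0.0, -0.02, -0.01]] + [[0.0, -0.0, -0.0, 0.00], [0.00, -0.0, -0.0, 0.00], [-0.0, 0.00, 0.00, -0.00], [0.00, -0.00, -0.0, 0.0]]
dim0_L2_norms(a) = [0.19, 0.08, 0.2, 0.28]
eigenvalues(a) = [(-0.07+0.09j), (-0.07-0.09j), (-0+0j), (0.2+0j)]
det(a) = -0.00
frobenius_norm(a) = 0.40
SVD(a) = [[0.43,  0.33,  -0.18,  0.82], [-0.88,  -0.03,  -0.24,  0.42], [0.16,  -0.19,  -0.94,  -0.21], [0.15,  -0.92,  0.14,  0.33]] @ diag([0.3083208000581615, 0.19744795706443577, 0.16078736509845876, 0.00010829252452818319]) @ [[0.06, -0.23, 0.42, -0.87], [-0.82, -0.10, 0.51, 0.22], [-0.56, 0.08, -0.71, -0.41], [0.03, -0.96, -0.22, 0.15]]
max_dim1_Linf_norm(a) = 0.25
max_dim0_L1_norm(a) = 0.44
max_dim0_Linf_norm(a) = 0.25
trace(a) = 0.05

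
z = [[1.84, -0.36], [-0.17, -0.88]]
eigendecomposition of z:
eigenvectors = [[1.00,0.13], [-0.06,0.99]]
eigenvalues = [1.86, -0.9]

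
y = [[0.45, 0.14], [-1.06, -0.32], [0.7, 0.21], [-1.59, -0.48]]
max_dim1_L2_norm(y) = 1.66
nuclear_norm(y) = 2.18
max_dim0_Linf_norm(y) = 1.59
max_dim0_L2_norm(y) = 2.08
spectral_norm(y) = 2.18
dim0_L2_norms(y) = [2.08, 0.63]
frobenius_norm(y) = 2.18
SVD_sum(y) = [[0.45,0.14],[-1.06,-0.32],[0.70,0.21],[-1.59,-0.48]] + [[-0.0, 0.00], [-0.0, 0.00], [0.0, -0.00], [-0.00, 0.00]]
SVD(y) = [[-0.22, -0.94],  [0.51, -0.05],  [-0.34, 0.34],  [0.76, -0.08]] @ diag([2.1773109102620216, 0.004147294776972688]) @ [[-0.96, -0.29], [0.29, -0.96]]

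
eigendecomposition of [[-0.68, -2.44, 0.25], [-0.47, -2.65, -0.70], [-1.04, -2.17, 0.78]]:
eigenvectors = [[0.55, 0.8, 0.58], [0.69, -0.26, -0.24], [0.48, 0.54, 0.78]]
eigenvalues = [-3.51, 0.27, 0.69]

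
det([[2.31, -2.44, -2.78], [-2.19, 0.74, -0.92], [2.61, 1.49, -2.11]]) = 31.134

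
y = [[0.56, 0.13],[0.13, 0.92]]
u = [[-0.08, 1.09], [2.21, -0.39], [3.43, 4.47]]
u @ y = [[0.10, 0.99], [1.19, -0.07], [2.5, 4.56]]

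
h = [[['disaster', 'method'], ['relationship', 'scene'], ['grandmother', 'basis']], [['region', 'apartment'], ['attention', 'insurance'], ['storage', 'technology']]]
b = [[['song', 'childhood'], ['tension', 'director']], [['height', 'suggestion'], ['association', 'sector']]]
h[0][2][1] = 'basis'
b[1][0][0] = 'height'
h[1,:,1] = ['apartment', 'insurance', 'technology']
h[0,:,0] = ['disaster', 'relationship', 'grandmother']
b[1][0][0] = 'height'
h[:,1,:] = [['relationship', 'scene'], ['attention', 'insurance']]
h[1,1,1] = 'insurance'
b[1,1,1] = 'sector'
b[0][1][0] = 'tension'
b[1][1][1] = 'sector'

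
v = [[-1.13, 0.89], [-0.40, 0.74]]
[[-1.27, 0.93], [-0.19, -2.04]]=v @ [[1.61,-5.23], [0.62,-5.59]]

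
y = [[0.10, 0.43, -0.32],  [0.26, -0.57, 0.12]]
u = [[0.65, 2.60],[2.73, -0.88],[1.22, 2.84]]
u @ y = [[0.74,  -1.2,  0.1], [0.04,  1.68,  -0.98], [0.86,  -1.09,  -0.05]]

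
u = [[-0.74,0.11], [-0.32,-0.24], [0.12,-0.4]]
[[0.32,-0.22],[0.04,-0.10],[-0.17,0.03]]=u @ [[-0.38, 0.30], [0.32, 0.01]]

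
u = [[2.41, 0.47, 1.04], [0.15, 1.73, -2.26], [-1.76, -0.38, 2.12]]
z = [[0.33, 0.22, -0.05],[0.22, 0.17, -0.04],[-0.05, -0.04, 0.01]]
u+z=[[2.74, 0.69, 0.99], [0.37, 1.90, -2.30], [-1.81, -0.42, 2.13]]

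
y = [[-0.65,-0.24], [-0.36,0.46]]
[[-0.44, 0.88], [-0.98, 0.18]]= y@ [[1.14, -1.16], [-1.24, -0.52]]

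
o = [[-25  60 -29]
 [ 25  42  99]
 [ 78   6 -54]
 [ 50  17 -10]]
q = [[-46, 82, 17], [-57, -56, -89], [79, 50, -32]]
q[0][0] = -46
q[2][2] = -32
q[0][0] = -46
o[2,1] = 6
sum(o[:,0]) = 128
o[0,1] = 60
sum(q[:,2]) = -104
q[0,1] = 82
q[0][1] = 82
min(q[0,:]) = -46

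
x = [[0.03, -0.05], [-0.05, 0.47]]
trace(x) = 0.50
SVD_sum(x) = [[0.01, -0.05], [-0.05, 0.47]] + [[0.02, 0.0], [0.00, 0.00]]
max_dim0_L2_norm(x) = 0.47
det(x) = 0.01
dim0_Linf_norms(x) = [0.05, 0.47]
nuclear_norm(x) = 0.50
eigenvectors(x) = [[-0.99, 0.11], [-0.11, -0.99]]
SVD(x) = [[-0.11,  0.99], [0.99,  0.11]] @ diag([0.4756102834535694, 0.024389716546430438]) @ [[-0.11, 0.99], [0.99, 0.11]]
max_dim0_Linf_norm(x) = 0.47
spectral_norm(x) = 0.48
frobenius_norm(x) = 0.48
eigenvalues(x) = [0.02, 0.48]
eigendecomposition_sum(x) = [[0.02, 0.00], [0.0, 0.0]] + [[0.01, -0.05],[-0.05, 0.47]]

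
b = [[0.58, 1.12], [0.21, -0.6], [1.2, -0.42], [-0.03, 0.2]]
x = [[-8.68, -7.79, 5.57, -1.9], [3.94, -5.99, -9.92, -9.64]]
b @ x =[[-0.62,-11.23,-7.88,-11.9], [-4.19,1.96,7.12,5.38], [-12.07,-6.83,10.85,1.77], [1.05,-0.96,-2.15,-1.87]]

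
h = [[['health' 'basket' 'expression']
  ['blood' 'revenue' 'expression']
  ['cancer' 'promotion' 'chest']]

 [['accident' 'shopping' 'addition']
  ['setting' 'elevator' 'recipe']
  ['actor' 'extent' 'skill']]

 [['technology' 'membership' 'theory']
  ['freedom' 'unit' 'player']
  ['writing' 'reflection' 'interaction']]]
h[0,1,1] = 'revenue'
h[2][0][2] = 'theory'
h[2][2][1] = 'reflection'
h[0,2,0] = 'cancer'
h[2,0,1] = 'membership'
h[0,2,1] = 'promotion'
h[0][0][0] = 'health'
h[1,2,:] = ['actor', 'extent', 'skill']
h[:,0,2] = ['expression', 'addition', 'theory']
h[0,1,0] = 'blood'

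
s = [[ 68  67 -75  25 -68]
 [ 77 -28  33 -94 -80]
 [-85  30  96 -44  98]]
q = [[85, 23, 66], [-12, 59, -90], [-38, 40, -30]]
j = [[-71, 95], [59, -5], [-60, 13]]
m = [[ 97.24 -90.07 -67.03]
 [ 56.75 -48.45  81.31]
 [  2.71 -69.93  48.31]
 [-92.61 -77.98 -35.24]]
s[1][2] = 33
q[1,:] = [-12, 59, -90]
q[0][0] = 85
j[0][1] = 95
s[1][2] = 33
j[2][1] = 13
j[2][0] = -60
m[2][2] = 48.31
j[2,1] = 13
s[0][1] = 67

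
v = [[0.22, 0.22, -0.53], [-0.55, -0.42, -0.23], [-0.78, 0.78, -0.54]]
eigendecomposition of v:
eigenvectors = [[-0.72+0.00j, (0.34+0.06j), (0.34-0.06j)], [(0.24+0j), 0.21+0.56j, 0.21-0.56j], [(0.65+0j), 0.72+0.00j, 0.72-0.00j]]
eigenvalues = [(0.62+0j), (-0.68+0.53j), (-0.68-0.53j)]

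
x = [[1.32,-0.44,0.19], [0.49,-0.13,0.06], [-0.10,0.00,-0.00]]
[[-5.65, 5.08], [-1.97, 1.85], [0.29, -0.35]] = x@ [[-2.92, 3.51], [3.29, -1.07], [-1.84, -0.11]]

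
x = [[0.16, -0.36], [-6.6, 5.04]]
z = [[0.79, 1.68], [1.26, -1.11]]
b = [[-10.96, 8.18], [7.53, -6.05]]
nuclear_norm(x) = 8.50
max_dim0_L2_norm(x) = 6.6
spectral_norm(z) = 2.01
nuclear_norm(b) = 17.02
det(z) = -2.99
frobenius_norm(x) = 8.31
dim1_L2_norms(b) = [13.68, 9.66]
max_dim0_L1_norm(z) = 2.79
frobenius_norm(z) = 2.50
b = z @ x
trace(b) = -17.01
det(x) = -1.57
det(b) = 4.71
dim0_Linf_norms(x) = [6.6, 5.04]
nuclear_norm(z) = 3.50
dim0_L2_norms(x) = [6.6, 5.05]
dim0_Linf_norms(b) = [10.96, 8.18]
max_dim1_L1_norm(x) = 11.64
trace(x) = 5.20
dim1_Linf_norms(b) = [10.96, 7.53]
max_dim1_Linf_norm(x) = 6.6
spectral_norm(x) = 8.31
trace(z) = -0.32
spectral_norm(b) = 16.74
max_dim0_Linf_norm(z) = 1.68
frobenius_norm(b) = 16.74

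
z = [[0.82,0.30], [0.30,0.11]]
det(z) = 0.00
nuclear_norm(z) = 0.93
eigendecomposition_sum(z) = [[0.82, 0.3], [0.3, 0.11]] + [[0.00, -0.00], [-0.00, 0.0]]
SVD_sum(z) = [[0.82, 0.3], [0.3, 0.11]] + [[0.0,  -0.0], [-0.0,  0.00]]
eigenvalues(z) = [0.93, 0.0]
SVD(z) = [[-0.94, -0.34], [-0.34, 0.94]] @ diag([0.9297848964843843, 0.00021510351561551542]) @ [[-0.94, -0.34], [-0.34, 0.94]]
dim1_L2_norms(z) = [0.87, 0.32]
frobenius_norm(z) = 0.93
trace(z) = 0.93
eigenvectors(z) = [[0.94, -0.34],[0.34, 0.94]]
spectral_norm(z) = 0.93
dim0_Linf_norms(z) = [0.82, 0.3]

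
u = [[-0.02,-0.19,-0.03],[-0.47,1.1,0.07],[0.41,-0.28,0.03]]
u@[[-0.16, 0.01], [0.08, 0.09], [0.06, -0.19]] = [[-0.01, -0.01], [0.17, 0.08], [-0.09, -0.03]]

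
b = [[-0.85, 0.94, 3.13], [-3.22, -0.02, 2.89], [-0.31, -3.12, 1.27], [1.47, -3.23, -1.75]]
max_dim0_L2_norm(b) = 4.78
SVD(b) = [[0.52, -0.08, 0.77], [0.65, -0.37, -0.61], [-0.01, -0.78, 0.21], [-0.55, -0.49, 0.00]] @ diag([6.0325921463745305, 4.296808213854462, 1.539113760854978]) @ [[-0.55, 0.38, 0.74], [0.18, 0.92, -0.34], [0.81, 0.05, 0.58]]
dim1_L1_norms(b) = [4.92, 6.13, 4.7, 6.45]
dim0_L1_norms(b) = [5.85, 7.31, 9.04]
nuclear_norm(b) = 11.87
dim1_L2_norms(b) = [3.38, 4.33, 3.38, 3.96]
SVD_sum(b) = [[-1.74, 1.21, 2.32],[-2.17, 1.50, 2.89],[0.05, -0.03, -0.06],[1.85, -1.28, -2.47]] + [[-0.07, -0.33, 0.12], [-0.29, -1.47, 0.54], [-0.62, -3.1, 1.15], [-0.39, -1.95, 0.72]] + [[0.96, 0.06, 0.68], [-0.76, -0.05, -0.54], [0.26, 0.02, 0.18], [0.00, 0.00, 0.00]]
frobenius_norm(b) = 7.56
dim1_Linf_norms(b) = [3.13, 3.22, 3.12, 3.23]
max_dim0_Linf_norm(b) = 3.23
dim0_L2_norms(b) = [3.65, 4.59, 4.78]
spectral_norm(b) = 6.03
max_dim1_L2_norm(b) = 4.33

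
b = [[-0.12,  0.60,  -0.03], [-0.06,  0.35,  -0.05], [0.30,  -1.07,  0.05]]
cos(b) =[[1.02,-0.08,0.01], [0.01,0.93,0.01], [-0.02,0.12,0.98]]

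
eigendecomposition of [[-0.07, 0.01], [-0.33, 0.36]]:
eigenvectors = [[-0.79, -0.02], [-0.62, -1.00]]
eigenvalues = [-0.06, 0.35]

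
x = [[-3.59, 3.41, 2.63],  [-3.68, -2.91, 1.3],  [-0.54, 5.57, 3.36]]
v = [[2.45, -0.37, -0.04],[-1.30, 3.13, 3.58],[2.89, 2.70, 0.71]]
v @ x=[[-7.41,  9.21,  5.83], [-8.78,  6.4,  12.68], [-20.69,  5.95,  13.50]]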